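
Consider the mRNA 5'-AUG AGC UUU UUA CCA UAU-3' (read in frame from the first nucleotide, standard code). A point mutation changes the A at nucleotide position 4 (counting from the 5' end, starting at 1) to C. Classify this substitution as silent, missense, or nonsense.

missense

Position 4 falls in codon 2: AGC → Ser.
After the substitution the codon is CGC → Arg.
Ser ≠ Arg, so this is a missense mutation.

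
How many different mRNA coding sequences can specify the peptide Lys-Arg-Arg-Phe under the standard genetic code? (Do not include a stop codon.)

144

Lys: 2 codons.
Arg: 6 codons.
Arg: 6 codons.
Phe: 2 codons.
2 × 6 × 6 × 2 = 144.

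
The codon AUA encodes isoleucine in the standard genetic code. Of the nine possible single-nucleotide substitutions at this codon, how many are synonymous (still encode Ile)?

Position 1: none → 0 synonymous.
Position 2: none → 0 synonymous.
Position 3: AUU, AUC → 2 synonymous.
Total: 0 + 0 + 2 = 2.

2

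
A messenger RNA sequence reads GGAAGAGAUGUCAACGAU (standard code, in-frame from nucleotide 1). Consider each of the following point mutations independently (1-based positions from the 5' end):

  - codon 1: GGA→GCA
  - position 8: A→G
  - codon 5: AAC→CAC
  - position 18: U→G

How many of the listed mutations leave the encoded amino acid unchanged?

Codon 1: GGA (Gly) → GCA (Ala) — missense.
Codon 3: GAU (Asp) → GGU (Gly) — missense.
Codon 5: AAC (Asn) → CAC (His) — missense.
Codon 6: GAU (Asp) → GAG (Glu) — missense.
Synonymous: 0 of 4.

0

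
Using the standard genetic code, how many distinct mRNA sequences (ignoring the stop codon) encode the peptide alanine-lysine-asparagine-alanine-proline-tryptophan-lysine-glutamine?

Ala: 4 codons.
Lys: 2 codons.
Asn: 2 codons.
Ala: 4 codons.
Pro: 4 codons.
Trp: 1 codon.
Lys: 2 codons.
Gln: 2 codons.
4 × 2 × 2 × 4 × 4 × 1 × 2 × 2 = 1024.

1024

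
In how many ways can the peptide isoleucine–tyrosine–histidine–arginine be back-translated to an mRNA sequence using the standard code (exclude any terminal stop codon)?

Ile: 3 codons.
Tyr: 2 codons.
His: 2 codons.
Arg: 6 codons.
3 × 2 × 2 × 6 = 72.

72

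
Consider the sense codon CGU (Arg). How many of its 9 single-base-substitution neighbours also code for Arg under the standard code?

3

Position 1: none → 0 synonymous.
Position 2: none → 0 synonymous.
Position 3: CGC, CGA, CGG → 3 synonymous.
Total: 0 + 0 + 3 = 3.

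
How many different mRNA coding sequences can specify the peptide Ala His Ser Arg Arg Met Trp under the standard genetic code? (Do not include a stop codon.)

1728

Ala: 4 codons.
His: 2 codons.
Ser: 6 codons.
Arg: 6 codons.
Arg: 6 codons.
Met: 1 codon.
Trp: 1 codon.
4 × 2 × 6 × 6 × 6 × 1 × 1 = 1728.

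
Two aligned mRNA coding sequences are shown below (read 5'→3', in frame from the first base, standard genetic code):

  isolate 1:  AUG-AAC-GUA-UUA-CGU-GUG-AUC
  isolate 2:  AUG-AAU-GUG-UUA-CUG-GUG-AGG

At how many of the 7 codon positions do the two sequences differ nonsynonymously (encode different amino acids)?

Codon 1: AUG Met / AUG Met — identical.
Codon 2: AAC Asn / AAU Asn — synonymous.
Codon 3: GUA Val / GUG Val — synonymous.
Codon 4: UUA Leu / UUA Leu — identical.
Codon 5: CGU Arg / CUG Leu — nonsynonymous.
Codon 6: GUG Val / GUG Val — identical.
Codon 7: AUC Ile / AGG Arg — nonsynonymous.
Nonsynonymous differences: 2.

2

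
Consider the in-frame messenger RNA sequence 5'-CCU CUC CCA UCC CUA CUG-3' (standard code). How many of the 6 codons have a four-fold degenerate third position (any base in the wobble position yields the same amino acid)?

Codon 1 CCU (Pro): third position 4-fold.
Codon 2 CUC (Leu): third position 4-fold.
Codon 3 CCA (Pro): third position 4-fold.
Codon 4 UCC (Ser): third position 4-fold.
Codon 5 CUA (Leu): third position 4-fold.
Codon 6 CUG (Leu): third position 4-fold.
Four-fold degenerate third positions: 6.

6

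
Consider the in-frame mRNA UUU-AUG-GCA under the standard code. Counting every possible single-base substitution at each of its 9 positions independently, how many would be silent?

Codon 1 (UUU, Phe): 1 synonymous substitution.
Codon 2 (AUG, Met): 0 synonymous substitutions.
Codon 3 (GCA, Ala): 3 synonymous substitutions.
Total: 1 + 0 + 3 = 4.

4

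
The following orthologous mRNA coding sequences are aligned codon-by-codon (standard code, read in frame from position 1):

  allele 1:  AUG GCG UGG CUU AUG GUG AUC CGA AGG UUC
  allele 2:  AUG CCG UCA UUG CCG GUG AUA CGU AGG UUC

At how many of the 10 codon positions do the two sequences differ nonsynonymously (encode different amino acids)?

3

Codon 1: AUG Met / AUG Met — identical.
Codon 2: GCG Ala / CCG Pro — nonsynonymous.
Codon 3: UGG Trp / UCA Ser — nonsynonymous.
Codon 4: CUU Leu / UUG Leu — synonymous.
Codon 5: AUG Met / CCG Pro — nonsynonymous.
Codon 6: GUG Val / GUG Val — identical.
Codon 7: AUC Ile / AUA Ile — synonymous.
Codon 8: CGA Arg / CGU Arg — synonymous.
Codon 9: AGG Arg / AGG Arg — identical.
Codon 10: UUC Phe / UUC Phe — identical.
Nonsynonymous differences: 3.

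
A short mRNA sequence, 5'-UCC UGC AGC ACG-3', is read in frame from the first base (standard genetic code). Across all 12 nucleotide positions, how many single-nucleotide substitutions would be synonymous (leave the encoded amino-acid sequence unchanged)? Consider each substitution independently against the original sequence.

8

Codon 1 (UCC, Ser): 3 synonymous substitutions.
Codon 2 (UGC, Cys): 1 synonymous substitution.
Codon 3 (AGC, Ser): 1 synonymous substitution.
Codon 4 (ACG, Thr): 3 synonymous substitutions.
Total: 3 + 1 + 1 + 3 = 8.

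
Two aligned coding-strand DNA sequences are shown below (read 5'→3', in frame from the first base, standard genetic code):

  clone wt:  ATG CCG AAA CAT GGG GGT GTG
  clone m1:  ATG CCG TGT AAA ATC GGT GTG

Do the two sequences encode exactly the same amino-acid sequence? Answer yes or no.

no

Codon 1: ATG Met / ATG Met — identical.
Codon 2: CCG Pro / CCG Pro — identical.
Codon 3: AAA Lys / TGT Cys — nonsynonymous.
Codon 4: CAT His / AAA Lys — nonsynonymous.
Codon 5: GGG Gly / ATC Ile — nonsynonymous.
Codon 6: GGT Gly / GGT Gly — identical.
Codon 7: GTG Val / GTG Val — identical.
Nonsynonymous differences: 3 → different protein.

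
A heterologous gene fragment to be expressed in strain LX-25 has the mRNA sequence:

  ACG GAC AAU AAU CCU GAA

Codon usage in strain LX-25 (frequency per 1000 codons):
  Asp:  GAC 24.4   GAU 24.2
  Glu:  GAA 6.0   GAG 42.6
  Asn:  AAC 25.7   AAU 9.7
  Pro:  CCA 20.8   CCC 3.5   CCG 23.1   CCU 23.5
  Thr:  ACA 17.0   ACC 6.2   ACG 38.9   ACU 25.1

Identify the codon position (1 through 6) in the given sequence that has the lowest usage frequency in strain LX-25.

6

Codon 1 ACG (Thr): 38.9 per 1000.
Codon 2 GAC (Asp): 24.4 per 1000.
Codon 3 AAU (Asn): 9.7 per 1000.
Codon 4 AAU (Asn): 9.7 per 1000.
Codon 5 CCU (Pro): 23.5 per 1000.
Codon 6 GAA (Glu): 6.0 per 1000.
Lowest frequency is 6.0 at codon 6.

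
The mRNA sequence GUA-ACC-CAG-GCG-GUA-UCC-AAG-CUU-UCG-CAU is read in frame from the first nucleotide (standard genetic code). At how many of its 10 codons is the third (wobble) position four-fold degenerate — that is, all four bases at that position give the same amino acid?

Codon 1 GUA (Val): third position 4-fold.
Codon 2 ACC (Thr): third position 4-fold.
Codon 3 CAG (Gln): third position 2-fold.
Codon 4 GCG (Ala): third position 4-fold.
Codon 5 GUA (Val): third position 4-fold.
Codon 6 UCC (Ser): third position 4-fold.
Codon 7 AAG (Lys): third position 2-fold.
Codon 8 CUU (Leu): third position 4-fold.
Codon 9 UCG (Ser): third position 4-fold.
Codon 10 CAU (His): third position 2-fold.
Four-fold degenerate third positions: 7.

7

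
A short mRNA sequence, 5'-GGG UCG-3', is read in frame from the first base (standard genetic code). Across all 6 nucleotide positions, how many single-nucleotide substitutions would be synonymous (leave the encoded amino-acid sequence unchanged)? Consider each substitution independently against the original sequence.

Codon 1 (GGG, Gly): 3 synonymous substitutions.
Codon 2 (UCG, Ser): 3 synonymous substitutions.
Total: 3 + 3 = 6.

6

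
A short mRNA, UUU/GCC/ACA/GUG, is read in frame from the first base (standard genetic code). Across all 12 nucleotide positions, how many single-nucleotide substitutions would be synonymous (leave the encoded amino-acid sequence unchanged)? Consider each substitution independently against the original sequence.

10

Codon 1 (UUU, Phe): 1 synonymous substitution.
Codon 2 (GCC, Ala): 3 synonymous substitutions.
Codon 3 (ACA, Thr): 3 synonymous substitutions.
Codon 4 (GUG, Val): 3 synonymous substitutions.
Total: 1 + 3 + 3 + 3 = 10.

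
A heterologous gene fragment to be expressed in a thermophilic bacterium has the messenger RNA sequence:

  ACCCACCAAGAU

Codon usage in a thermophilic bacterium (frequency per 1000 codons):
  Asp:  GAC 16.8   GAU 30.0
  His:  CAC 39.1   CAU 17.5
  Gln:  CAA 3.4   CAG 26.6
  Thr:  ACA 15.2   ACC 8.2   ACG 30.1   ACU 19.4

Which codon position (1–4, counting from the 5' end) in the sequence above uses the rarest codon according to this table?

3

Codon 1 ACC (Thr): 8.2 per 1000.
Codon 2 CAC (His): 39.1 per 1000.
Codon 3 CAA (Gln): 3.4 per 1000.
Codon 4 GAU (Asp): 30.0 per 1000.
Lowest frequency is 3.4 at codon 3.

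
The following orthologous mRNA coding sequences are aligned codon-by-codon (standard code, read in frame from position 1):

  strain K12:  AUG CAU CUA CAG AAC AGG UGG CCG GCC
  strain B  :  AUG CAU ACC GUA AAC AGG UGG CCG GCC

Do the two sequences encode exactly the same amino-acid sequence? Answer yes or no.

Codon 1: AUG Met / AUG Met — identical.
Codon 2: CAU His / CAU His — identical.
Codon 3: CUA Leu / ACC Thr — nonsynonymous.
Codon 4: CAG Gln / GUA Val — nonsynonymous.
Codon 5: AAC Asn / AAC Asn — identical.
Codon 6: AGG Arg / AGG Arg — identical.
Codon 7: UGG Trp / UGG Trp — identical.
Codon 8: CCG Pro / CCG Pro — identical.
Codon 9: GCC Ala / GCC Ala — identical.
Nonsynonymous differences: 2 → different protein.

no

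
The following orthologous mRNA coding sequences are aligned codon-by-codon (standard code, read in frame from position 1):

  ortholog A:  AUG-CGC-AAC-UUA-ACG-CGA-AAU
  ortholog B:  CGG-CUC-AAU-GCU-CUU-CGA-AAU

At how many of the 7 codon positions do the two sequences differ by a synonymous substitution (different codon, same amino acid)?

1

Codon 1: AUG Met / CGG Arg — nonsynonymous.
Codon 2: CGC Arg / CUC Leu — nonsynonymous.
Codon 3: AAC Asn / AAU Asn — synonymous.
Codon 4: UUA Leu / GCU Ala — nonsynonymous.
Codon 5: ACG Thr / CUU Leu — nonsynonymous.
Codon 6: CGA Arg / CGA Arg — identical.
Codon 7: AAU Asn / AAU Asn — identical.
Synonymous differences: 1.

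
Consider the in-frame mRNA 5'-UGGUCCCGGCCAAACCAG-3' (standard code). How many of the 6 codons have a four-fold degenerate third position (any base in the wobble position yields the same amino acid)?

3

Codon 1 UGG (Trp): third position 1-fold.
Codon 2 UCC (Ser): third position 4-fold.
Codon 3 CGG (Arg): third position 4-fold.
Codon 4 CCA (Pro): third position 4-fold.
Codon 5 AAC (Asn): third position 2-fold.
Codon 6 CAG (Gln): third position 2-fold.
Four-fold degenerate third positions: 3.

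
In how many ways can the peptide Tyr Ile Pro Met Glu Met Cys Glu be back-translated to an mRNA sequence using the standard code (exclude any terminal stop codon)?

Tyr: 2 codons.
Ile: 3 codons.
Pro: 4 codons.
Met: 1 codon.
Glu: 2 codons.
Met: 1 codon.
Cys: 2 codons.
Glu: 2 codons.
2 × 3 × 4 × 1 × 2 × 1 × 2 × 2 = 192.

192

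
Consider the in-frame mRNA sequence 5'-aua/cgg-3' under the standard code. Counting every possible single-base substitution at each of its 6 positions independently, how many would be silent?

6

Codon 1 (AUA, Ile): 2 synonymous substitutions.
Codon 2 (CGG, Arg): 4 synonymous substitutions.
Total: 2 + 4 = 6.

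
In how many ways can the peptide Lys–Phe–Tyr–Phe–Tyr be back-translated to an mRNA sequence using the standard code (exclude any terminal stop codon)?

Lys: 2 codons.
Phe: 2 codons.
Tyr: 2 codons.
Phe: 2 codons.
Tyr: 2 codons.
2 × 2 × 2 × 2 × 2 = 32.

32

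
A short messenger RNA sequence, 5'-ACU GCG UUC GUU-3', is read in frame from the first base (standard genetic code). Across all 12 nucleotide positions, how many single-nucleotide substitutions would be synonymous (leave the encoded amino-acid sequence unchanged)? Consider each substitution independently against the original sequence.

10

Codon 1 (ACU, Thr): 3 synonymous substitutions.
Codon 2 (GCG, Ala): 3 synonymous substitutions.
Codon 3 (UUC, Phe): 1 synonymous substitution.
Codon 4 (GUU, Val): 3 synonymous substitutions.
Total: 3 + 3 + 1 + 3 = 10.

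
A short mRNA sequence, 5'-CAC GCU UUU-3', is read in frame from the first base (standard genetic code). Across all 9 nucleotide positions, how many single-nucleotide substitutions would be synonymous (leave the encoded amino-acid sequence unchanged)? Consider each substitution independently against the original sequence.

Codon 1 (CAC, His): 1 synonymous substitution.
Codon 2 (GCU, Ala): 3 synonymous substitutions.
Codon 3 (UUU, Phe): 1 synonymous substitution.
Total: 1 + 3 + 1 = 5.

5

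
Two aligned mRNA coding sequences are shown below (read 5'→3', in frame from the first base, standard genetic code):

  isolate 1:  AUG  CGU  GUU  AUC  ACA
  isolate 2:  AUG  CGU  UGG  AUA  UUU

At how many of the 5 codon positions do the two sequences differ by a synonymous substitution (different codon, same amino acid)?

1

Codon 1: AUG Met / AUG Met — identical.
Codon 2: CGU Arg / CGU Arg — identical.
Codon 3: GUU Val / UGG Trp — nonsynonymous.
Codon 4: AUC Ile / AUA Ile — synonymous.
Codon 5: ACA Thr / UUU Phe — nonsynonymous.
Synonymous differences: 1.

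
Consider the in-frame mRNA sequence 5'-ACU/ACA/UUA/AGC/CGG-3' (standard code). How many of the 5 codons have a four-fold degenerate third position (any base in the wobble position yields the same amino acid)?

Codon 1 ACU (Thr): third position 4-fold.
Codon 2 ACA (Thr): third position 4-fold.
Codon 3 UUA (Leu): third position 2-fold.
Codon 4 AGC (Ser): third position 2-fold.
Codon 5 CGG (Arg): third position 4-fold.
Four-fold degenerate third positions: 3.

3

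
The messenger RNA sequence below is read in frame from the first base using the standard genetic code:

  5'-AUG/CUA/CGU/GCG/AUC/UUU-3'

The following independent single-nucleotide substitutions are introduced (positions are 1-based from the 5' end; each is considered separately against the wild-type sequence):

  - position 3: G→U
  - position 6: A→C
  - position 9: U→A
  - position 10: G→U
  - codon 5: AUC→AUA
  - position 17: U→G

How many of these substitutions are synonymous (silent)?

3

Codon 1: AUG (Met) → AUU (Ile) — missense.
Codon 2: CUA (Leu) → CUC (Leu) — synonymous.
Codon 3: CGU (Arg) → CGA (Arg) — synonymous.
Codon 4: GCG (Ala) → UCG (Ser) — missense.
Codon 5: AUC (Ile) → AUA (Ile) — synonymous.
Codon 6: UUU (Phe) → UGU (Cys) — missense.
Synonymous: 3 of 6.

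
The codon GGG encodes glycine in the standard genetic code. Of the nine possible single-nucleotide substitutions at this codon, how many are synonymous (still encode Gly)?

3

Position 1: none → 0 synonymous.
Position 2: none → 0 synonymous.
Position 3: GGT, GGC, GGA → 3 synonymous.
Total: 0 + 0 + 3 = 3.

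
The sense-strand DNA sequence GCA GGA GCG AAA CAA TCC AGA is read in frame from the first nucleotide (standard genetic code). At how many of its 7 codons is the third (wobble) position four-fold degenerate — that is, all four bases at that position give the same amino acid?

Codon 1 GCA (Ala): third position 4-fold.
Codon 2 GGA (Gly): third position 4-fold.
Codon 3 GCG (Ala): third position 4-fold.
Codon 4 AAA (Lys): third position 2-fold.
Codon 5 CAA (Gln): third position 2-fold.
Codon 6 TCC (Ser): third position 4-fold.
Codon 7 AGA (Arg): third position 2-fold.
Four-fold degenerate third positions: 4.

4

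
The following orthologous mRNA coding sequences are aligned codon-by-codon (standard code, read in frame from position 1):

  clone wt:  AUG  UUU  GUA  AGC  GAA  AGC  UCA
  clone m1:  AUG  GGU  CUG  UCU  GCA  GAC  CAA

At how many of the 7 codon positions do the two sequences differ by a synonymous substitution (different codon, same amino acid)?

1

Codon 1: AUG Met / AUG Met — identical.
Codon 2: UUU Phe / GGU Gly — nonsynonymous.
Codon 3: GUA Val / CUG Leu — nonsynonymous.
Codon 4: AGC Ser / UCU Ser — synonymous.
Codon 5: GAA Glu / GCA Ala — nonsynonymous.
Codon 6: AGC Ser / GAC Asp — nonsynonymous.
Codon 7: UCA Ser / CAA Gln — nonsynonymous.
Synonymous differences: 1.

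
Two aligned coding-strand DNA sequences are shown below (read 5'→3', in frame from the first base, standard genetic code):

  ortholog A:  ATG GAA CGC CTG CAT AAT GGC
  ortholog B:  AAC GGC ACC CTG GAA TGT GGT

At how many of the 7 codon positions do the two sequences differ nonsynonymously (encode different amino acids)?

Codon 1: ATG Met / AAC Asn — nonsynonymous.
Codon 2: GAA Glu / GGC Gly — nonsynonymous.
Codon 3: CGC Arg / ACC Thr — nonsynonymous.
Codon 4: CTG Leu / CTG Leu — identical.
Codon 5: CAT His / GAA Glu — nonsynonymous.
Codon 6: AAT Asn / TGT Cys — nonsynonymous.
Codon 7: GGC Gly / GGT Gly — synonymous.
Nonsynonymous differences: 5.

5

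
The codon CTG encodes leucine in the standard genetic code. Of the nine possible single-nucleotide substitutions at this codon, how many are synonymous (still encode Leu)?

4

Position 1: TTG → 1 synonymous.
Position 2: none → 0 synonymous.
Position 3: CTT, CTC, CTA → 3 synonymous.
Total: 1 + 0 + 3 = 4.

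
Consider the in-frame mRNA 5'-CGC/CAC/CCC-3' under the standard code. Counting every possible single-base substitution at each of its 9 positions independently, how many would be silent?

7

Codon 1 (CGC, Arg): 3 synonymous substitutions.
Codon 2 (CAC, His): 1 synonymous substitution.
Codon 3 (CCC, Pro): 3 synonymous substitutions.
Total: 3 + 1 + 3 = 7.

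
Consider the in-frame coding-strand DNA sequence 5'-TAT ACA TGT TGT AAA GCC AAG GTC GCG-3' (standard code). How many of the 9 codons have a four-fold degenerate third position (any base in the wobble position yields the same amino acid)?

Codon 1 TAT (Tyr): third position 2-fold.
Codon 2 ACA (Thr): third position 4-fold.
Codon 3 TGT (Cys): third position 2-fold.
Codon 4 TGT (Cys): third position 2-fold.
Codon 5 AAA (Lys): third position 2-fold.
Codon 6 GCC (Ala): third position 4-fold.
Codon 7 AAG (Lys): third position 2-fold.
Codon 8 GTC (Val): third position 4-fold.
Codon 9 GCG (Ala): third position 4-fold.
Four-fold degenerate third positions: 4.

4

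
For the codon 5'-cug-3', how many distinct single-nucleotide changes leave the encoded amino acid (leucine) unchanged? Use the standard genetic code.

4

Position 1: UUG → 1 synonymous.
Position 2: none → 0 synonymous.
Position 3: CUU, CUC, CUA → 3 synonymous.
Total: 1 + 0 + 3 = 4.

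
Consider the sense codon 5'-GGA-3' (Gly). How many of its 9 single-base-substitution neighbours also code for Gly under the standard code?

3

Position 1: none → 0 synonymous.
Position 2: none → 0 synonymous.
Position 3: GGU, GGC, GGG → 3 synonymous.
Total: 0 + 0 + 3 = 3.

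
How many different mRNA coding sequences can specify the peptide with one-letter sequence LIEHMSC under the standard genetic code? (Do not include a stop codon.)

864

Leu: 6 codons.
Ile: 3 codons.
Glu: 2 codons.
His: 2 codons.
Met: 1 codon.
Ser: 6 codons.
Cys: 2 codons.
6 × 3 × 2 × 2 × 1 × 6 × 2 = 864.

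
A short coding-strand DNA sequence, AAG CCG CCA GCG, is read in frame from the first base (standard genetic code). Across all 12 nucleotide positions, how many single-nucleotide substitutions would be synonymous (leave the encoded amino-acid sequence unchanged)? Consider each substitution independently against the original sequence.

10

Codon 1 (AAG, Lys): 1 synonymous substitution.
Codon 2 (CCG, Pro): 3 synonymous substitutions.
Codon 3 (CCA, Pro): 3 synonymous substitutions.
Codon 4 (GCG, Ala): 3 synonymous substitutions.
Total: 1 + 3 + 3 + 3 = 10.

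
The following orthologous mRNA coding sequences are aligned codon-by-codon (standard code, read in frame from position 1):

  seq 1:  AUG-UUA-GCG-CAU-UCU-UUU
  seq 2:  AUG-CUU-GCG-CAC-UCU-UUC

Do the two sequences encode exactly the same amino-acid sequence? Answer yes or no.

Codon 1: AUG Met / AUG Met — identical.
Codon 2: UUA Leu / CUU Leu — synonymous.
Codon 3: GCG Ala / GCG Ala — identical.
Codon 4: CAU His / CAC His — synonymous.
Codon 5: UCU Ser / UCU Ser — identical.
Codon 6: UUU Phe / UUC Phe — synonymous.
Nonsynonymous differences: 0 → same protein.

yes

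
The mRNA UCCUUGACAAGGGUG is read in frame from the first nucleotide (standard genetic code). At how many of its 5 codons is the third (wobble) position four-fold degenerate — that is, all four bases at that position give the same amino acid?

Codon 1 UCC (Ser): third position 4-fold.
Codon 2 UUG (Leu): third position 2-fold.
Codon 3 ACA (Thr): third position 4-fold.
Codon 4 AGG (Arg): third position 2-fold.
Codon 5 GUG (Val): third position 4-fold.
Four-fold degenerate third positions: 3.

3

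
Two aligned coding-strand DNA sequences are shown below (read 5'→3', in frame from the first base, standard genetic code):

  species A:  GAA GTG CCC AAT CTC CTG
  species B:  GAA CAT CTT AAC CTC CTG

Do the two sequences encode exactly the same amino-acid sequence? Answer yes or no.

Codon 1: GAA Glu / GAA Glu — identical.
Codon 2: GTG Val / CAT His — nonsynonymous.
Codon 3: CCC Pro / CTT Leu — nonsynonymous.
Codon 4: AAT Asn / AAC Asn — synonymous.
Codon 5: CTC Leu / CTC Leu — identical.
Codon 6: CTG Leu / CTG Leu — identical.
Nonsynonymous differences: 2 → different protein.

no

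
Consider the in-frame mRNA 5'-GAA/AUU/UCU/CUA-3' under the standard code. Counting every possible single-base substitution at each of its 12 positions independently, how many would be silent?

Codon 1 (GAA, Glu): 1 synonymous substitution.
Codon 2 (AUU, Ile): 2 synonymous substitutions.
Codon 3 (UCU, Ser): 3 synonymous substitutions.
Codon 4 (CUA, Leu): 4 synonymous substitutions.
Total: 1 + 2 + 3 + 4 = 10.

10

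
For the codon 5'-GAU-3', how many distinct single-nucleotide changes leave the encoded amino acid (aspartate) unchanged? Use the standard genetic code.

1

Position 1: none → 0 synonymous.
Position 2: none → 0 synonymous.
Position 3: GAC → 1 synonymous.
Total: 0 + 0 + 1 = 1.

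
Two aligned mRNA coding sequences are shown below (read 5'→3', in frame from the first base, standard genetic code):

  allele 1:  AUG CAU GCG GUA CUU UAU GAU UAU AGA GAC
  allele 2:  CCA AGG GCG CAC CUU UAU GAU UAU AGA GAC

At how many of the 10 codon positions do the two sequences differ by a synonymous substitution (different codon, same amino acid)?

Codon 1: AUG Met / CCA Pro — nonsynonymous.
Codon 2: CAU His / AGG Arg — nonsynonymous.
Codon 3: GCG Ala / GCG Ala — identical.
Codon 4: GUA Val / CAC His — nonsynonymous.
Codon 5: CUU Leu / CUU Leu — identical.
Codon 6: UAU Tyr / UAU Tyr — identical.
Codon 7: GAU Asp / GAU Asp — identical.
Codon 8: UAU Tyr / UAU Tyr — identical.
Codon 9: AGA Arg / AGA Arg — identical.
Codon 10: GAC Asp / GAC Asp — identical.
Synonymous differences: 0.

0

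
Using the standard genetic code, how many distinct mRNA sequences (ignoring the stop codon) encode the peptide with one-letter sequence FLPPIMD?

1152

Phe: 2 codons.
Leu: 6 codons.
Pro: 4 codons.
Pro: 4 codons.
Ile: 3 codons.
Met: 1 codon.
Asp: 2 codons.
2 × 6 × 4 × 4 × 3 × 1 × 2 = 1152.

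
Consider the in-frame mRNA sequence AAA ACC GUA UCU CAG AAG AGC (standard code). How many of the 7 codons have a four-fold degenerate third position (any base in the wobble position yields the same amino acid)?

3

Codon 1 AAA (Lys): third position 2-fold.
Codon 2 ACC (Thr): third position 4-fold.
Codon 3 GUA (Val): third position 4-fold.
Codon 4 UCU (Ser): third position 4-fold.
Codon 5 CAG (Gln): third position 2-fold.
Codon 6 AAG (Lys): third position 2-fold.
Codon 7 AGC (Ser): third position 2-fold.
Four-fold degenerate third positions: 3.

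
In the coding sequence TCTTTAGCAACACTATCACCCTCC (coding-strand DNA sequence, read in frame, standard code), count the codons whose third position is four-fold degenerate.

Codon 1 TCT (Ser): third position 4-fold.
Codon 2 TTA (Leu): third position 2-fold.
Codon 3 GCA (Ala): third position 4-fold.
Codon 4 ACA (Thr): third position 4-fold.
Codon 5 CTA (Leu): third position 4-fold.
Codon 6 TCA (Ser): third position 4-fold.
Codon 7 CCC (Pro): third position 4-fold.
Codon 8 TCC (Ser): third position 4-fold.
Four-fold degenerate third positions: 7.

7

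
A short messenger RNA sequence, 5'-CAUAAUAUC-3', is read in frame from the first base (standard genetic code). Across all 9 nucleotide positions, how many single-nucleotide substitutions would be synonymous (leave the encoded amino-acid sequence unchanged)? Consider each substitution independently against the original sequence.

4

Codon 1 (CAU, His): 1 synonymous substitution.
Codon 2 (AAU, Asn): 1 synonymous substitution.
Codon 3 (AUC, Ile): 2 synonymous substitutions.
Total: 1 + 1 + 2 = 4.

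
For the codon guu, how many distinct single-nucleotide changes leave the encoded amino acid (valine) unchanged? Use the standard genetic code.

3

Position 1: none → 0 synonymous.
Position 2: none → 0 synonymous.
Position 3: GUC, GUA, GUG → 3 synonymous.
Total: 0 + 0 + 3 = 3.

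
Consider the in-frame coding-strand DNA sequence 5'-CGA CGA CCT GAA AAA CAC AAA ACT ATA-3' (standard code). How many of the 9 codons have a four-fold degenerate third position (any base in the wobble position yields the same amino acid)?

Codon 1 CGA (Arg): third position 4-fold.
Codon 2 CGA (Arg): third position 4-fold.
Codon 3 CCT (Pro): third position 4-fold.
Codon 4 GAA (Glu): third position 2-fold.
Codon 5 AAA (Lys): third position 2-fold.
Codon 6 CAC (His): third position 2-fold.
Codon 7 AAA (Lys): third position 2-fold.
Codon 8 ACT (Thr): third position 4-fold.
Codon 9 ATA (Ile): third position 3-fold.
Four-fold degenerate third positions: 4.

4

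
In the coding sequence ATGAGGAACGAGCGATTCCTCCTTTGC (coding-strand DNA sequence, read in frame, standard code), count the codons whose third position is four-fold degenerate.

Codon 1 ATG (Met): third position 1-fold.
Codon 2 AGG (Arg): third position 2-fold.
Codon 3 AAC (Asn): third position 2-fold.
Codon 4 GAG (Glu): third position 2-fold.
Codon 5 CGA (Arg): third position 4-fold.
Codon 6 TTC (Phe): third position 2-fold.
Codon 7 CTC (Leu): third position 4-fold.
Codon 8 CTT (Leu): third position 4-fold.
Codon 9 TGC (Cys): third position 2-fold.
Four-fold degenerate third positions: 3.

3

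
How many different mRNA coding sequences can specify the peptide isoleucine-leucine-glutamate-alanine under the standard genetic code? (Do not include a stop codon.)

Ile: 3 codons.
Leu: 6 codons.
Glu: 2 codons.
Ala: 4 codons.
3 × 6 × 2 × 4 = 144.

144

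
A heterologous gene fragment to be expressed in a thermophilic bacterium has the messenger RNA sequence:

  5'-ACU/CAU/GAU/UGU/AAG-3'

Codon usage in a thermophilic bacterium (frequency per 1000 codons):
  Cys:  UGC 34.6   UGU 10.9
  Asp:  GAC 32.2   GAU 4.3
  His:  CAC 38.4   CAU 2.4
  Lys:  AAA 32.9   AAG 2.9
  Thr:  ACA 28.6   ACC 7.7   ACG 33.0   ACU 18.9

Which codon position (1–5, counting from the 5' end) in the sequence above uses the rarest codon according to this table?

Codon 1 ACU (Thr): 18.9 per 1000.
Codon 2 CAU (His): 2.4 per 1000.
Codon 3 GAU (Asp): 4.3 per 1000.
Codon 4 UGU (Cys): 10.9 per 1000.
Codon 5 AAG (Lys): 2.9 per 1000.
Lowest frequency is 2.4 at codon 2.

2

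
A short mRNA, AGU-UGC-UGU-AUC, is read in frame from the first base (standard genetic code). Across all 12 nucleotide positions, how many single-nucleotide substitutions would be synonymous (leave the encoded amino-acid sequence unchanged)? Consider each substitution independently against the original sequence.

5

Codon 1 (AGU, Ser): 1 synonymous substitution.
Codon 2 (UGC, Cys): 1 synonymous substitution.
Codon 3 (UGU, Cys): 1 synonymous substitution.
Codon 4 (AUC, Ile): 2 synonymous substitutions.
Total: 1 + 1 + 1 + 2 = 5.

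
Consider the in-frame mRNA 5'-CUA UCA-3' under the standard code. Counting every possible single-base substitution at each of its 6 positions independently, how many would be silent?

7

Codon 1 (CUA, Leu): 4 synonymous substitutions.
Codon 2 (UCA, Ser): 3 synonymous substitutions.
Total: 4 + 3 = 7.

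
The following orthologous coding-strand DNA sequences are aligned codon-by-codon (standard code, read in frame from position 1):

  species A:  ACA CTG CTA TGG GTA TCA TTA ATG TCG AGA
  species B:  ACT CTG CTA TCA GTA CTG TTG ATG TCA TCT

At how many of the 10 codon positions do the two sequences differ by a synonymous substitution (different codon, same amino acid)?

Codon 1: ACA Thr / ACT Thr — synonymous.
Codon 2: CTG Leu / CTG Leu — identical.
Codon 3: CTA Leu / CTA Leu — identical.
Codon 4: TGG Trp / TCA Ser — nonsynonymous.
Codon 5: GTA Val / GTA Val — identical.
Codon 6: TCA Ser / CTG Leu — nonsynonymous.
Codon 7: TTA Leu / TTG Leu — synonymous.
Codon 8: ATG Met / ATG Met — identical.
Codon 9: TCG Ser / TCA Ser — synonymous.
Codon 10: AGA Arg / TCT Ser — nonsynonymous.
Synonymous differences: 3.

3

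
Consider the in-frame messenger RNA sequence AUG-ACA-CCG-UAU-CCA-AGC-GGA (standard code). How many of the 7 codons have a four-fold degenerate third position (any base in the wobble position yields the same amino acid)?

Codon 1 AUG (Met): third position 1-fold.
Codon 2 ACA (Thr): third position 4-fold.
Codon 3 CCG (Pro): third position 4-fold.
Codon 4 UAU (Tyr): third position 2-fold.
Codon 5 CCA (Pro): third position 4-fold.
Codon 6 AGC (Ser): third position 2-fold.
Codon 7 GGA (Gly): third position 4-fold.
Four-fold degenerate third positions: 4.

4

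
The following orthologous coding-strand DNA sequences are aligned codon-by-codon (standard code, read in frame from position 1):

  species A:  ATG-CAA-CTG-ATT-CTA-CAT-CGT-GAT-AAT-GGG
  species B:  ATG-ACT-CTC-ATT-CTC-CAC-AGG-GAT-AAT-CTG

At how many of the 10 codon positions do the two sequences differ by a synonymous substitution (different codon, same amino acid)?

4

Codon 1: ATG Met / ATG Met — identical.
Codon 2: CAA Gln / ACT Thr — nonsynonymous.
Codon 3: CTG Leu / CTC Leu — synonymous.
Codon 4: ATT Ile / ATT Ile — identical.
Codon 5: CTA Leu / CTC Leu — synonymous.
Codon 6: CAT His / CAC His — synonymous.
Codon 7: CGT Arg / AGG Arg — synonymous.
Codon 8: GAT Asp / GAT Asp — identical.
Codon 9: AAT Asn / AAT Asn — identical.
Codon 10: GGG Gly / CTG Leu — nonsynonymous.
Synonymous differences: 4.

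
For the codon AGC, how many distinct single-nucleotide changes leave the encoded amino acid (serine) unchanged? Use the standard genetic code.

1

Position 1: none → 0 synonymous.
Position 2: none → 0 synonymous.
Position 3: AGU → 1 synonymous.
Total: 0 + 0 + 1 = 1.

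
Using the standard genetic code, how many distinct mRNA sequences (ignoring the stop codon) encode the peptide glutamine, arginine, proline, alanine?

192

Gln: 2 codons.
Arg: 6 codons.
Pro: 4 codons.
Ala: 4 codons.
2 × 6 × 4 × 4 = 192.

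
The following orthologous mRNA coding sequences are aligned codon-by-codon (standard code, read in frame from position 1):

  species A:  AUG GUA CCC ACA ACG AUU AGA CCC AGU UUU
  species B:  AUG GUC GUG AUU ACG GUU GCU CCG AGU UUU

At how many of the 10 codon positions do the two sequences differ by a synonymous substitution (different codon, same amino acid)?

2

Codon 1: AUG Met / AUG Met — identical.
Codon 2: GUA Val / GUC Val — synonymous.
Codon 3: CCC Pro / GUG Val — nonsynonymous.
Codon 4: ACA Thr / AUU Ile — nonsynonymous.
Codon 5: ACG Thr / ACG Thr — identical.
Codon 6: AUU Ile / GUU Val — nonsynonymous.
Codon 7: AGA Arg / GCU Ala — nonsynonymous.
Codon 8: CCC Pro / CCG Pro — synonymous.
Codon 9: AGU Ser / AGU Ser — identical.
Codon 10: UUU Phe / UUU Phe — identical.
Synonymous differences: 2.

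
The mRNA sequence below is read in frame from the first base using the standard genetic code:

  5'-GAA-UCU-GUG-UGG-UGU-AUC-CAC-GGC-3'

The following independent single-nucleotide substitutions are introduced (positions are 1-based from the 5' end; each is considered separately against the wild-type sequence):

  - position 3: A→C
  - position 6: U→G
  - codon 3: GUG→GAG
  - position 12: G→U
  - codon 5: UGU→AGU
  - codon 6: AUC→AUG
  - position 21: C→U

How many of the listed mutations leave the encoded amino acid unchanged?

2

Codon 1: GAA (Glu) → GAC (Asp) — missense.
Codon 2: UCU (Ser) → UCG (Ser) — synonymous.
Codon 3: GUG (Val) → GAG (Glu) — missense.
Codon 4: UGG (Trp) → UGU (Cys) — missense.
Codon 5: UGU (Cys) → AGU (Ser) — missense.
Codon 6: AUC (Ile) → AUG (Met) — missense.
Codon 7: CAC (His) → CAU (His) — synonymous.
Synonymous: 2 of 7.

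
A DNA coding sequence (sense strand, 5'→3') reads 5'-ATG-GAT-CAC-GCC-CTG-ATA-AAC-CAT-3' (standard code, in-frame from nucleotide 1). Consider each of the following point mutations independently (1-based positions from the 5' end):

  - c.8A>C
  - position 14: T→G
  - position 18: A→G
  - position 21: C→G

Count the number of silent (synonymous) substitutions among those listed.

Codon 3: CAC (His) → CCC (Pro) — missense.
Codon 5: CTG (Leu) → CGG (Arg) — missense.
Codon 6: ATA (Ile) → ATG (Met) — missense.
Codon 7: AAC (Asn) → AAG (Lys) — missense.
Synonymous: 0 of 4.

0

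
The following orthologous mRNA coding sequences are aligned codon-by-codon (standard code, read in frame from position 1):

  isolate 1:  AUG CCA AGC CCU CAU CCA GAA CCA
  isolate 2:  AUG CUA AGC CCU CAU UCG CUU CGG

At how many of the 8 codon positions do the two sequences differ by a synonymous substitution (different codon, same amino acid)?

Codon 1: AUG Met / AUG Met — identical.
Codon 2: CCA Pro / CUA Leu — nonsynonymous.
Codon 3: AGC Ser / AGC Ser — identical.
Codon 4: CCU Pro / CCU Pro — identical.
Codon 5: CAU His / CAU His — identical.
Codon 6: CCA Pro / UCG Ser — nonsynonymous.
Codon 7: GAA Glu / CUU Leu — nonsynonymous.
Codon 8: CCA Pro / CGG Arg — nonsynonymous.
Synonymous differences: 0.

0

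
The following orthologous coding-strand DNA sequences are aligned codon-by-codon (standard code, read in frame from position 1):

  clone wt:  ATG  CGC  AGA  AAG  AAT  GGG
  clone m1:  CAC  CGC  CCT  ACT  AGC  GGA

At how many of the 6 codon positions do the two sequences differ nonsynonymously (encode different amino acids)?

Codon 1: ATG Met / CAC His — nonsynonymous.
Codon 2: CGC Arg / CGC Arg — identical.
Codon 3: AGA Arg / CCT Pro — nonsynonymous.
Codon 4: AAG Lys / ACT Thr — nonsynonymous.
Codon 5: AAT Asn / AGC Ser — nonsynonymous.
Codon 6: GGG Gly / GGA Gly — synonymous.
Nonsynonymous differences: 4.

4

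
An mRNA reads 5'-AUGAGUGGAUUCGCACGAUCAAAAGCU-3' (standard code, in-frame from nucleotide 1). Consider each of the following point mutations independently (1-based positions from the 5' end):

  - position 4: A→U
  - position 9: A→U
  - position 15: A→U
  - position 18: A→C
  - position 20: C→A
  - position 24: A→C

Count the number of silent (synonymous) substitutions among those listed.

Codon 2: AGU (Ser) → UGU (Cys) — missense.
Codon 3: GGA (Gly) → GGU (Gly) — synonymous.
Codon 5: GCA (Ala) → GCU (Ala) — synonymous.
Codon 6: CGA (Arg) → CGC (Arg) — synonymous.
Codon 7: UCA (Ser) → UAA (Stop) — nonsense.
Codon 8: AAA (Lys) → AAC (Asn) — missense.
Synonymous: 3 of 6.

3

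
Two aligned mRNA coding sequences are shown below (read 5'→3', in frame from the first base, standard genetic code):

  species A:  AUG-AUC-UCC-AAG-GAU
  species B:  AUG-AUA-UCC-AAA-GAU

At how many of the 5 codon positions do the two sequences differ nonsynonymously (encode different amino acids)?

Codon 1: AUG Met / AUG Met — identical.
Codon 2: AUC Ile / AUA Ile — synonymous.
Codon 3: UCC Ser / UCC Ser — identical.
Codon 4: AAG Lys / AAA Lys — synonymous.
Codon 5: GAU Asp / GAU Asp — identical.
Nonsynonymous differences: 0.

0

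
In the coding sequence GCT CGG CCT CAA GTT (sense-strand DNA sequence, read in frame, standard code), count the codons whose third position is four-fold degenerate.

Codon 1 GCT (Ala): third position 4-fold.
Codon 2 CGG (Arg): third position 4-fold.
Codon 3 CCT (Pro): third position 4-fold.
Codon 4 CAA (Gln): third position 2-fold.
Codon 5 GTT (Val): third position 4-fold.
Four-fold degenerate third positions: 4.

4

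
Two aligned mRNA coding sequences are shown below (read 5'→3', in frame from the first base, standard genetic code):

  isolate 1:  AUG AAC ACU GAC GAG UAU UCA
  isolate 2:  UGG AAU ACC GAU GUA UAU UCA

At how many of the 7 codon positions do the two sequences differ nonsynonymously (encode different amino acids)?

2

Codon 1: AUG Met / UGG Trp — nonsynonymous.
Codon 2: AAC Asn / AAU Asn — synonymous.
Codon 3: ACU Thr / ACC Thr — synonymous.
Codon 4: GAC Asp / GAU Asp — synonymous.
Codon 5: GAG Glu / GUA Val — nonsynonymous.
Codon 6: UAU Tyr / UAU Tyr — identical.
Codon 7: UCA Ser / UCA Ser — identical.
Nonsynonymous differences: 2.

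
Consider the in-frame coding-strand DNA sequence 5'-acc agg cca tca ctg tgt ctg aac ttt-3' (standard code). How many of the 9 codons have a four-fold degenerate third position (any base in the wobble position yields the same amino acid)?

Codon 1 ACC (Thr): third position 4-fold.
Codon 2 AGG (Arg): third position 2-fold.
Codon 3 CCA (Pro): third position 4-fold.
Codon 4 TCA (Ser): third position 4-fold.
Codon 5 CTG (Leu): third position 4-fold.
Codon 6 TGT (Cys): third position 2-fold.
Codon 7 CTG (Leu): third position 4-fold.
Codon 8 AAC (Asn): third position 2-fold.
Codon 9 TTT (Phe): third position 2-fold.
Four-fold degenerate third positions: 5.

5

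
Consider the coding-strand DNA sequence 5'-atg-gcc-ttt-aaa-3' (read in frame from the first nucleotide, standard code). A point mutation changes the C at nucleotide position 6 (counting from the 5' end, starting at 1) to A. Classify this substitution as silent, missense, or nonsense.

silent

Position 6 falls in codon 2: GCC → Ala.
After the substitution the codon is GCA → Ala.
Both encode Ala, so the change is synonymous.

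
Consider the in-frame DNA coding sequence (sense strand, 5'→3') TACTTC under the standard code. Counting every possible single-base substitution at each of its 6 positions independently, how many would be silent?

2

Codon 1 (TAC, Tyr): 1 synonymous substitution.
Codon 2 (TTC, Phe): 1 synonymous substitution.
Total: 1 + 1 = 2.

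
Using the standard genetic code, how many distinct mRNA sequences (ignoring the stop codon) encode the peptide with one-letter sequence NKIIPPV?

2304

Asn: 2 codons.
Lys: 2 codons.
Ile: 3 codons.
Ile: 3 codons.
Pro: 4 codons.
Pro: 4 codons.
Val: 4 codons.
2 × 2 × 3 × 3 × 4 × 4 × 4 = 2304.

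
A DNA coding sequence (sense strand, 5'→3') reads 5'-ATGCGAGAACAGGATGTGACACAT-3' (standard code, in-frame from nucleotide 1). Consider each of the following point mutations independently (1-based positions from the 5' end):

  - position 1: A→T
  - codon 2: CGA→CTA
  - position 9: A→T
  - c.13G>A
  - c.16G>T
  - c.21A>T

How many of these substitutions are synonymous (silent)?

Codon 1: ATG (Met) → TTG (Leu) — missense.
Codon 2: CGA (Arg) → CTA (Leu) — missense.
Codon 3: GAA (Glu) → GAT (Asp) — missense.
Codon 5: GAT (Asp) → AAT (Asn) — missense.
Codon 6: GTG (Val) → TTG (Leu) — missense.
Codon 7: ACA (Thr) → ACT (Thr) — synonymous.
Synonymous: 1 of 6.

1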